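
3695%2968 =727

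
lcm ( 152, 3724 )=7448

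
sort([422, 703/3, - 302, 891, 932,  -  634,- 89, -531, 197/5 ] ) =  [-634,  -  531, - 302,  -  89, 197/5, 703/3, 422,891, 932 ] 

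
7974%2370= 864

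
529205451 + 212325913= 741531364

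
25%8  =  1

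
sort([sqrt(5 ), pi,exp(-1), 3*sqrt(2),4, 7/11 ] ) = [ exp( - 1 ), 7/11, sqrt (5), pi,4,  3*sqrt(2 )]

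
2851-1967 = 884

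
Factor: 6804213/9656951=3^1*13^1*73^( - 1)*132287^(-1)*174467^1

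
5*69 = 345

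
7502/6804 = 1 +349/3402 = 1.10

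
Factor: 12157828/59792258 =2^1*29^ (-1)*31^1*197^ ( - 1) *5233^( - 1)*98047^1 = 6078914/29896129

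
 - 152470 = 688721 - 841191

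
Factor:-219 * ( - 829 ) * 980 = 177919980 = 2^2*3^1*5^1*7^2*73^1*829^1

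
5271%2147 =977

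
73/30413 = 73/30413 =0.00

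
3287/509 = 6+233/509 =6.46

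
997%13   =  9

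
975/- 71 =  - 14+19/71 = -13.73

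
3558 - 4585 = -1027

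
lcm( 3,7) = 21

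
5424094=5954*911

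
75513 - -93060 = 168573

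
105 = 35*3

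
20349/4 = 20349/4 = 5087.25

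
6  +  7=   13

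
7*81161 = 568127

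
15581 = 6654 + 8927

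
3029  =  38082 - 35053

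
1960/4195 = 392/839= 0.47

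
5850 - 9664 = -3814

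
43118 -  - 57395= 100513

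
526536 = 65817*8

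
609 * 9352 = 5695368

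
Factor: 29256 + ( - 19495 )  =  43^1*227^1 = 9761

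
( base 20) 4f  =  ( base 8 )137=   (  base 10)95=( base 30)35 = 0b1011111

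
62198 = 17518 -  - 44680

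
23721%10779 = 2163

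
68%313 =68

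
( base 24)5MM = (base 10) 3430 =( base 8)6546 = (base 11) 2639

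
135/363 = 45/121 =0.37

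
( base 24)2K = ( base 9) 75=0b1000100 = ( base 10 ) 68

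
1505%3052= 1505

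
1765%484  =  313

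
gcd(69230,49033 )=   1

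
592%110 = 42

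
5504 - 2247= 3257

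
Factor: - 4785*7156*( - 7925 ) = 2^2*3^1*5^3*11^1*29^1*317^1*1789^1 = 271363570500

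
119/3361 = 119/3361= 0.04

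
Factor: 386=2^1*193^1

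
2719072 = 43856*62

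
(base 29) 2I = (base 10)76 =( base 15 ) 51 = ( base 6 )204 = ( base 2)1001100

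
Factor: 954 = 2^1*3^2*53^1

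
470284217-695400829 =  - 225116612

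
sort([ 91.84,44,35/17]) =[ 35/17,44, 91.84] 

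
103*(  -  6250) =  - 643750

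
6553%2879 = 795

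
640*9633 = 6165120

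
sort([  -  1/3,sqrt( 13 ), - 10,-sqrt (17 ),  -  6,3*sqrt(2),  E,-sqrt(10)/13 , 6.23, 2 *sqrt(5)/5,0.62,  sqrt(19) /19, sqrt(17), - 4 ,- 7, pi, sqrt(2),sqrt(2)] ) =[ - 10 ,  -  7, - 6 , - sqrt ( 17), - 4, - 1/3, - sqrt(10) /13, sqrt( 19) /19, 0.62, 2*sqrt( 5)/5 , sqrt( 2),sqrt( 2), E,pi , sqrt(13) , sqrt(17 ), 3*sqrt(2),  6.23 ]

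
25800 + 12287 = 38087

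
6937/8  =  6937/8= 867.12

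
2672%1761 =911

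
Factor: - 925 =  - 5^2*37^1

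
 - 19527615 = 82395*( -237 )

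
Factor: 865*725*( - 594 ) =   -  372512250 = - 2^1*3^3*5^3*11^1*29^1*173^1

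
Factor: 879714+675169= 1554883 =11^1*141353^1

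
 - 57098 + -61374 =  - 118472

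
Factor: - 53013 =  - 3^1*41^1*431^1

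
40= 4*10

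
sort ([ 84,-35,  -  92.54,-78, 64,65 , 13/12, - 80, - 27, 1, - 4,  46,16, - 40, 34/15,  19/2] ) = [- 92.54,-80, - 78, - 40, - 35, - 27  , - 4, 1 , 13/12,34/15,  19/2,  16,46,64, 65, 84]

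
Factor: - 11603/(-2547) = 41/9 = 3^(-2)*41^1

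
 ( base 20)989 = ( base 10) 3769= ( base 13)193c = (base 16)eb9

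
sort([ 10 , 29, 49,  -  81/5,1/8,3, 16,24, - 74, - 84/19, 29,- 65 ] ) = [ - 74, - 65, - 81/5, - 84/19, 1/8, 3 , 10, 16, 24, 29,29,49 ] 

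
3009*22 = 66198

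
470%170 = 130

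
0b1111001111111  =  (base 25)CC7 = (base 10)7807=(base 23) eha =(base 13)3727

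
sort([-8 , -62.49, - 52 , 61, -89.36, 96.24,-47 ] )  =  [ - 89.36 , - 62.49, - 52 , - 47 , - 8,61, 96.24]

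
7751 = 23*337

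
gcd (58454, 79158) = 2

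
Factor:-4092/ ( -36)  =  341/3 = 3^(- 1) * 11^1*31^1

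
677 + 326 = 1003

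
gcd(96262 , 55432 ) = 2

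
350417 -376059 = -25642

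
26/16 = 13/8 = 1.62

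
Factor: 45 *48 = 2^4 * 3^3*5^1 = 2160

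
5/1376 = 5/1376 = 0.00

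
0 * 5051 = 0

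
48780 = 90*542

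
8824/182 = 48+44/91 = 48.48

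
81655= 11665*7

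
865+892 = 1757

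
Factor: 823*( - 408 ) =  - 335784 = - 2^3*3^1*17^1*823^1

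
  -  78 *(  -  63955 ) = 4988490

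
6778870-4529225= 2249645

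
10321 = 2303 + 8018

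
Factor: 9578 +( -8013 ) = 5^1 * 313^1 = 1565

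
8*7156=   57248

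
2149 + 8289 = 10438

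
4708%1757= 1194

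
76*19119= 1453044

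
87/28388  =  87/28388 =0.00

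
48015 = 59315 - 11300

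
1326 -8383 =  - 7057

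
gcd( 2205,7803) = 9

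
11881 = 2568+9313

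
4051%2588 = 1463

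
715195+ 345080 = 1060275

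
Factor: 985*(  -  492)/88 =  - 2^( - 1)*3^1*5^1*11^( - 1 )*41^1*197^1 = - 121155/22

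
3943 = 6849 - 2906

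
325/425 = 13/17 = 0.76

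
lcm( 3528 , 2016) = 14112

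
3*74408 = 223224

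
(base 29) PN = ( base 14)3B6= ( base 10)748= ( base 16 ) 2EC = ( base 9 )1021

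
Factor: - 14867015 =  - 5^1*2973403^1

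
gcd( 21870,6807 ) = 3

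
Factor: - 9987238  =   - 2^1*4993619^1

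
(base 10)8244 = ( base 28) aec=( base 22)H0G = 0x2034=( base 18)1780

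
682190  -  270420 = 411770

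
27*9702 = 261954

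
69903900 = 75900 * 921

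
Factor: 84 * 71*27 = 161028 = 2^2*3^4 * 7^1 * 71^1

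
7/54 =7/54 =0.13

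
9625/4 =2406 + 1/4  =  2406.25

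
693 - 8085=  - 7392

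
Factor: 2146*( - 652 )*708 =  - 990627936 = -2^5*3^1*29^1 *37^1*59^1 *163^1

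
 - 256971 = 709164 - 966135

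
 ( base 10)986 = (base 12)6A2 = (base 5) 12421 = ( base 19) 2dh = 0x3da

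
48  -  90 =-42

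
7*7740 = 54180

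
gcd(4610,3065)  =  5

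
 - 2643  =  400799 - 403442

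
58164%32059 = 26105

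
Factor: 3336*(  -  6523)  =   - 2^3*3^1*11^1*  139^1*593^1 = - 21760728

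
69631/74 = 69631/74= 940.96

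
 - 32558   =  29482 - 62040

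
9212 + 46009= 55221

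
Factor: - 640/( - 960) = 2/3 = 2^1*3^( - 1) 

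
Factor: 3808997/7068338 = 2^( - 1 )*257^1*409^( - 1)*8641^( - 1)*14821^1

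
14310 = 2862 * 5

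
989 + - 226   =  763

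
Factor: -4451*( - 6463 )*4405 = 5^1*23^1 *281^1 * 881^1*4451^1  =  126717811265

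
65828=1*65828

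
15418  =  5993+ 9425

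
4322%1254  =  560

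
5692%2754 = 184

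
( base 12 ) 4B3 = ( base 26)119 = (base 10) 711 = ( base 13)429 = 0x2C7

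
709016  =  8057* 88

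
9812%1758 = 1022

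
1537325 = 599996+937329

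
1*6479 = 6479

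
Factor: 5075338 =2^1*2537669^1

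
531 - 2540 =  - 2009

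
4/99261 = 4/99261 = 0.00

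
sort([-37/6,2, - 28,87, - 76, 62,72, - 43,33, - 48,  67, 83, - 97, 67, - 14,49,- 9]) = [ - 97,  -  76, - 48, - 43, - 28, - 14, - 9, - 37/6,  2,  33,49,62,67, 67,72,83,  87]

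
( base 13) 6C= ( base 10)90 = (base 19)4e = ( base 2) 1011010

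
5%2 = 1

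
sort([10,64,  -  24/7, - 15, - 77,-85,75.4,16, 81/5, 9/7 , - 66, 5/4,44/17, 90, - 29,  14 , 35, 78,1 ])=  [- 85,-77, - 66, - 29  , - 15, - 24/7, 1,5/4,9/7, 44/17,10,14, 16, 81/5,35,64, 75.4, 78, 90]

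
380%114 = 38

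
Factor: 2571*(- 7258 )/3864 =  - 2^(-2)*7^( - 1) * 19^1 * 23^(-1)*191^1 * 857^1 = - 3110053/644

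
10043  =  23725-13682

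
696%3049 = 696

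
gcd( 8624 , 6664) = 392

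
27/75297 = 9/25099 = 0.00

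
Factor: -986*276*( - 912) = 248188032=2^7*3^2*17^1*19^1*23^1 * 29^1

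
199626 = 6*33271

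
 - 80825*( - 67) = 5415275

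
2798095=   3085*907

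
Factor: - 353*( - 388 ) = 136964  =  2^2*97^1*353^1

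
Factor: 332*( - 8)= - 2^5*83^1  =  - 2656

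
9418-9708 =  - 290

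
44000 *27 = 1188000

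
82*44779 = 3671878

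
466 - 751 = -285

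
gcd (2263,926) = 1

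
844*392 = 330848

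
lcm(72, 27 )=216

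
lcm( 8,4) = 8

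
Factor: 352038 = 2^1 * 3^1*23^1 * 2551^1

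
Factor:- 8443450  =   - 2^1 * 5^2 * 168869^1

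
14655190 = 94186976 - 79531786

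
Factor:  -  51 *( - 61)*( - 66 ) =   -  2^1*3^2* 11^1*17^1 * 61^1 = -205326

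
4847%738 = 419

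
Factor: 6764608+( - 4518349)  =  3^1*419^1*1787^1 = 2246259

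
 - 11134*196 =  - 2182264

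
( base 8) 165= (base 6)313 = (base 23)52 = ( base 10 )117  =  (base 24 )4l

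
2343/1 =2343 = 2343.00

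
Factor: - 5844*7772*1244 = -2^6*3^1 * 29^1 *67^1*311^1*487^1 = -56501942592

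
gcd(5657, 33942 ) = 5657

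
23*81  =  1863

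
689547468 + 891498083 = 1581045551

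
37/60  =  37/60 = 0.62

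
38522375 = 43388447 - 4866072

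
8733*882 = 7702506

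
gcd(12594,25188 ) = 12594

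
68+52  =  120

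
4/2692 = 1/673 = 0.00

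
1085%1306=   1085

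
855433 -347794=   507639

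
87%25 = 12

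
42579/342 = 124 + 1/2 = 124.50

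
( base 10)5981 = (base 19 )GAF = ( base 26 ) 8m1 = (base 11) 4548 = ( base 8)13535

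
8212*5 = 41060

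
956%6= 2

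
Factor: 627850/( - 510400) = -433/352 = -2^( - 5)*11^( - 1 )*433^1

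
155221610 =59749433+95472177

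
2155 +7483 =9638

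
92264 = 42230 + 50034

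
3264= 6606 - 3342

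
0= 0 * 7744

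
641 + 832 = 1473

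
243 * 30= 7290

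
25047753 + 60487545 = 85535298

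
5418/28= 387/2  =  193.50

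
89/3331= 89/3331= 0.03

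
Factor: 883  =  883^1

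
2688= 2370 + 318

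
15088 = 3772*4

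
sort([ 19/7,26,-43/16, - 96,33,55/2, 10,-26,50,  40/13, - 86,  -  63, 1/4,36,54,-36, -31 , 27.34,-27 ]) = [-96,-86,-63,-36, -31, - 27,-26, - 43/16,1/4  ,  19/7 , 40/13, 10,26,27.34,55/2, 33,36,50,54]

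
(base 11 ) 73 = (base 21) 3H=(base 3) 2222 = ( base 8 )120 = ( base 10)80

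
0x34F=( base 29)106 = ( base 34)ov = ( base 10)847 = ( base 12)5a7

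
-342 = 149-491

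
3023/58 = 3023/58= 52.12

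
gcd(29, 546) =1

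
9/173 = 9/173 = 0.05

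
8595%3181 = 2233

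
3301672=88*37519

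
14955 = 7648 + 7307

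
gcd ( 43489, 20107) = 1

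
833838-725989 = 107849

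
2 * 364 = 728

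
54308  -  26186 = 28122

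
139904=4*34976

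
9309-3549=5760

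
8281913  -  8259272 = 22641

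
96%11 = 8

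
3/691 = 3/691 = 0.00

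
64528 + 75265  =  139793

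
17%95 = 17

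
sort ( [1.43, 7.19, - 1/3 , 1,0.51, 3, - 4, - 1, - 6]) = [ - 6, - 4, - 1 ,-1/3,0.51, 1,1.43,3,7.19]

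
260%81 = 17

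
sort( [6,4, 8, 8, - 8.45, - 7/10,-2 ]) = [ - 8.45,-2, - 7/10,4  ,  6, 8, 8] 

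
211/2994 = 211/2994= 0.07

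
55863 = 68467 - 12604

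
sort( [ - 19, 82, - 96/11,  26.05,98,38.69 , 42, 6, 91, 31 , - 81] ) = [ - 81, - 19, -96/11, 6, 26.05,31,38.69,  42,82,  91, 98]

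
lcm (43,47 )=2021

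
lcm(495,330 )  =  990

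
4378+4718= 9096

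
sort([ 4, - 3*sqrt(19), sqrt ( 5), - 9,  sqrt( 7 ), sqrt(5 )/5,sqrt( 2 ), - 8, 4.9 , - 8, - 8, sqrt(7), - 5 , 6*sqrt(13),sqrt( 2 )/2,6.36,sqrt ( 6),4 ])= [ - 3 * sqrt(  19),  -  9 ,  -  8, - 8 , - 8, - 5 , sqrt(5 ) /5, sqrt(2) /2, sqrt (2 ),sqrt(5),sqrt(6 ),sqrt( 7), sqrt(7 ) , 4 , 4, 4.9,6.36 , 6*sqrt(13 )]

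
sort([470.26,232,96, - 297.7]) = [ - 297.7,96,232,  470.26 ] 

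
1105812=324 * 3413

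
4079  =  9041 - 4962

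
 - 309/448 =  - 309/448  =  - 0.69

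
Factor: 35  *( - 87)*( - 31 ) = 3^1* 5^1*7^1*29^1*31^1 = 94395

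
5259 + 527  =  5786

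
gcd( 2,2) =2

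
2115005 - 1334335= 780670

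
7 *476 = 3332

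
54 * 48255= 2605770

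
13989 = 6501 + 7488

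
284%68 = 12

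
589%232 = 125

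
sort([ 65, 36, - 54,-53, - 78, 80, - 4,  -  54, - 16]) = [-78, - 54,-54, -53, - 16, - 4,36, 65,80]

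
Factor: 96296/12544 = 2^ ( - 5)*7^( - 2) * 12037^1 = 12037/1568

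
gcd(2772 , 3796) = 4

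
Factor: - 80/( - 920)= 2/23 = 2^1 * 23^( - 1)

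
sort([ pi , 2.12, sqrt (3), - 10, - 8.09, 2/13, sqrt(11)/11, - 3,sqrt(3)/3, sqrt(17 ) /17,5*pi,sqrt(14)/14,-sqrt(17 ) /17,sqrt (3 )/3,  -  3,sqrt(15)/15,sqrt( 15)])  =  [-10, - 8.09, - 3,-3 ,  -  sqrt( 17)/17, 2/13, sqrt( 17) /17, sqrt( 15 ) /15,sqrt( 14 ) /14,sqrt (11)/11, sqrt( 3)/3, sqrt (3)/3,sqrt ( 3), 2.12, pi, sqrt (15), 5*pi ] 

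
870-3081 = - 2211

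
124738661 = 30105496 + 94633165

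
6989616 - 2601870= 4387746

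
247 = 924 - 677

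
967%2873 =967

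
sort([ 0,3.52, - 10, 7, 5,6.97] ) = [ - 10, 0, 3.52,  5, 6.97, 7 ]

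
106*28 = 2968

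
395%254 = 141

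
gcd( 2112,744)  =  24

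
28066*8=224528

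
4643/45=103 + 8/45 = 103.18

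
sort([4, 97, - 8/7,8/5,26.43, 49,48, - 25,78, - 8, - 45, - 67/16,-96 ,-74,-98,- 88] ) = [ - 98,-96,-88,-74,  -  45,-25, - 8 ,-67/16, - 8/7, 8/5, 4,  26.43, 48,49,78,97 ]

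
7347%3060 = 1227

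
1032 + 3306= 4338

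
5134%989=189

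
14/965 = 14/965 = 0.01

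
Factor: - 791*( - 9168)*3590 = 2^5*3^1  *5^1  *7^1*113^1*191^1*359^1 = 26034277920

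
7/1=7 = 7.00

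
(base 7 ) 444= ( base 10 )228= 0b11100100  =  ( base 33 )6U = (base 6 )1020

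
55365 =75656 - 20291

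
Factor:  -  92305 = -5^1*18461^1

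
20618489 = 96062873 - 75444384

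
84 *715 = 60060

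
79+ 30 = 109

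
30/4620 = 1/154 = 0.01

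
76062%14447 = 3827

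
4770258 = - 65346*( - 73 )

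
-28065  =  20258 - 48323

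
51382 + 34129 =85511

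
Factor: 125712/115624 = 2^1 * 3^4*149^(-1)=162/149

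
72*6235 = 448920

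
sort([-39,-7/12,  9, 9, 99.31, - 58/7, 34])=[  -  39, - 58/7,  -  7/12,  9,9,34,99.31] 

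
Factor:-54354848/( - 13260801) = 2^5  *  3^ ( - 1 )* 17^1*29^( - 1 )*41^1 * 2437^1*152423^( - 1)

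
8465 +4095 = 12560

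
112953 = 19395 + 93558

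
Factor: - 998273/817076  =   - 2^( - 2)*13^(-1)*19^( - 1)*827^ ( - 1 ) * 998273^1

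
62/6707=62/6707  =  0.01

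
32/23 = 1 + 9/23 = 1.39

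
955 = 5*191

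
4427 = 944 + 3483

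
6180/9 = 2060/3 = 686.67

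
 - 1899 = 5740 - 7639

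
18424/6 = 3070 + 2/3 = 3070.67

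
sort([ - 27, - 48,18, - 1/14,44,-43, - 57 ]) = [ - 57, - 48,  -  43,-27, - 1/14,18,  44]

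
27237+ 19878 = 47115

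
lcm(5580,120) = 11160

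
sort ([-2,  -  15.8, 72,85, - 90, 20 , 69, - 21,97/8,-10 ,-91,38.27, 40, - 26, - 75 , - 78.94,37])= [ -91, - 90,-78.94, - 75, - 26,-21, - 15.8 , - 10, - 2,97/8,20, 37, 38.27,40,  69,72,  85]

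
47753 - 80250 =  - 32497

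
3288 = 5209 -1921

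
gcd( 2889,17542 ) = 1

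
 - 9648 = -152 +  - 9496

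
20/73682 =10/36841  =  0.00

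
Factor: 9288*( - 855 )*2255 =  - 17907496200 = - 2^3 * 3^5*5^2 * 11^1*19^1*41^1*43^1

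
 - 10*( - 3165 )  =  31650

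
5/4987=5/4987=0.00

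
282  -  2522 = - 2240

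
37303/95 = 37303/95 = 392.66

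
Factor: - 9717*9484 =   -  2^2*3^1 * 41^1  *79^1 * 2371^1 = - 92156028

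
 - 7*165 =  - 1155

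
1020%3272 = 1020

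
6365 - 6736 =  - 371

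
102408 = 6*17068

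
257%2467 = 257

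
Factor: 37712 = 2^4*2357^1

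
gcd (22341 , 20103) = 3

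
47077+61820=108897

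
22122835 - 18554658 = 3568177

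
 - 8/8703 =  - 8/8703 = -0.00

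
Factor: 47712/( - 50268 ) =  - 2^3*7^1*59^( - 1)  =  - 56/59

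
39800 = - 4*( - 9950)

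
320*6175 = 1976000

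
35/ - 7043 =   -  1 + 7008/7043 = - 0.00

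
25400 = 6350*4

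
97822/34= 2877+2/17 = 2877.12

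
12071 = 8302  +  3769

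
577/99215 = 577/99215 = 0.01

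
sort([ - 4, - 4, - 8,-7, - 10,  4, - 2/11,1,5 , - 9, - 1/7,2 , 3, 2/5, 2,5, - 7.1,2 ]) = [ - 10 , - 9 , - 8,-7.1,-7, - 4, - 4, - 2/11,-1/7,  2/5,1 , 2, 2, 2, 3  ,  4,  5, 5]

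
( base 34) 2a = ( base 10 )78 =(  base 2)1001110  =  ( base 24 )36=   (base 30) 2I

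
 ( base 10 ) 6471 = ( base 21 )EE3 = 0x1947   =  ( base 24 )B5F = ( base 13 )2C3A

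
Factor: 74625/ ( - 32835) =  - 25/11 = - 5^2* 11^(  -  1)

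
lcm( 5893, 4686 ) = 388938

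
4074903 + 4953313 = 9028216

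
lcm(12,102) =204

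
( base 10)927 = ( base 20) 267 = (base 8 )1637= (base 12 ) 653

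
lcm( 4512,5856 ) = 275232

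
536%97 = 51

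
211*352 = 74272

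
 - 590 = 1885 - 2475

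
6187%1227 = 52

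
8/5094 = 4/2547= 0.00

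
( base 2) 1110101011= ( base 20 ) 26J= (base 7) 2511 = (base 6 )4203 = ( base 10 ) 939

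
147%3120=147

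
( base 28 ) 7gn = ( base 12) 3547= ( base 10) 5959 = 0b1011101000111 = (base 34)559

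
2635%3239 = 2635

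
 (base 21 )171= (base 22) 14h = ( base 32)id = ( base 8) 1115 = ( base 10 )589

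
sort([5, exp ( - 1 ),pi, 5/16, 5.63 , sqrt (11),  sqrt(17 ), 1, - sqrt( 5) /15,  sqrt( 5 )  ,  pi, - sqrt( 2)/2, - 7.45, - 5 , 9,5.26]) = [ - 7.45, - 5, - sqrt(2 ) /2, - sqrt( 5 ) /15,5/16,exp (-1 ), 1,sqrt(5),pi , pi, sqrt(11 ) , sqrt( 17), 5, 5.26 , 5.63, 9]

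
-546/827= - 1 + 281/827= - 0.66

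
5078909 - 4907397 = 171512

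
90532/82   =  1104+2/41= 1104.05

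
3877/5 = 775+2/5 = 775.40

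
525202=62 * 8471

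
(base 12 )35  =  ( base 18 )25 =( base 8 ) 51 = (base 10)41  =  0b101001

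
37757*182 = 6871774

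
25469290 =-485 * ( - 52514) 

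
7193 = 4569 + 2624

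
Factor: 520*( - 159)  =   - 2^3*3^1*5^1*13^1*53^1   =  - 82680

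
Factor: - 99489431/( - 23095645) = 5^( - 1) * 683^(  -  1) * 6763^(  -  1) * 99489431^1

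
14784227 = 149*99223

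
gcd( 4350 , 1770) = 30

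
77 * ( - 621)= - 47817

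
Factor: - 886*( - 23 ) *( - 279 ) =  - 2^1*3^2*23^1*31^1 * 443^1  =  -  5685462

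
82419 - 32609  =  49810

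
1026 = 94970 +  - 93944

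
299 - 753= -454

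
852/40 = 213/10 = 21.30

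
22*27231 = 599082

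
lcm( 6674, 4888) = 347048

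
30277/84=360 + 37/84 =360.44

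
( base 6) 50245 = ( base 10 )6581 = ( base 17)15D2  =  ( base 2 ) 1100110110101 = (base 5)202311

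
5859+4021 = 9880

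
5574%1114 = 4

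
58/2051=58/2051 = 0.03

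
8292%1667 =1624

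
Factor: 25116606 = 2^1*3^2*1395367^1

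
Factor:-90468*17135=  - 2^2  *  3^2 * 5^1*7^1*23^1 * 149^1*359^1 =-1550169180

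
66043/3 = 66043/3 = 22014.33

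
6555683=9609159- 3053476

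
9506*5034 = 47853204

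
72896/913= 72896/913 = 79.84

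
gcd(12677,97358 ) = 1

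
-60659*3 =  - 181977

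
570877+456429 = 1027306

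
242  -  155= 87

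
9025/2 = 4512 + 1/2 = 4512.50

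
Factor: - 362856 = - 2^3*3^1* 13^1*1163^1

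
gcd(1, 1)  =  1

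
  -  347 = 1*( -347) 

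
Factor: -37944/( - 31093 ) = 2^3 *3^2 * 59^ ( - 1) = 72/59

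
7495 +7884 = 15379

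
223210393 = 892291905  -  669081512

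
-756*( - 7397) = 5592132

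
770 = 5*154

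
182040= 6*30340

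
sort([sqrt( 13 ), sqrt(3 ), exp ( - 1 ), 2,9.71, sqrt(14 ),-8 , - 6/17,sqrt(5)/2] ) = [ - 8, -6/17, exp(-1 )  ,  sqrt(5 ) /2,sqrt( 3 ), 2,sqrt( 13), sqrt( 14 ), 9.71]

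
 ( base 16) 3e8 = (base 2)1111101000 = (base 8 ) 1750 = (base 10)1000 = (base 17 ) 37e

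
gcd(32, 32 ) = 32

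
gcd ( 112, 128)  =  16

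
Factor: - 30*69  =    -  2070 = - 2^1*3^2*5^1*23^1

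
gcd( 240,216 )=24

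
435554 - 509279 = -73725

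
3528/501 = 7 + 7/167   =  7.04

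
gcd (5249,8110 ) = 1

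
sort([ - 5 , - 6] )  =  [ - 6,-5]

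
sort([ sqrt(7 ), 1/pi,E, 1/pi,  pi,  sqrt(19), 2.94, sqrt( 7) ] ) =[1/pi, 1/pi, sqrt(7),sqrt( 7), E, 2.94, pi,sqrt( 19) ] 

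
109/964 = 109/964 =0.11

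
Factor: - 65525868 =-2^2*3^3*606721^1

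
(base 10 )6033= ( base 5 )143113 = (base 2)1011110010001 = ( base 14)22AD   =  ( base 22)CA5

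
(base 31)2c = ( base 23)35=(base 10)74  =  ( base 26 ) 2m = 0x4a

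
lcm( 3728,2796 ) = 11184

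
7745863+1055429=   8801292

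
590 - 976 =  - 386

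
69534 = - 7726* ( - 9 )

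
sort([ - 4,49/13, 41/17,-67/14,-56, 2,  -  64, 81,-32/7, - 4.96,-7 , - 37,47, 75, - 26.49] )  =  [-64,-56, - 37, - 26.49,  -  7, - 4.96, - 67/14,-32/7, - 4,  2,41/17, 49/13,47, 75,  81]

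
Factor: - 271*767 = -13^1 * 59^1*271^1 = - 207857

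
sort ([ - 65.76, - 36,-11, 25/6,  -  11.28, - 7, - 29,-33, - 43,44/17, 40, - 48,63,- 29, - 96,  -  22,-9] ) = [ - 96, - 65.76 , -48,-43, - 36, - 33, - 29,  -  29, - 22, - 11.28, - 11,  -  9, - 7, 44/17, 25/6,40,63 ]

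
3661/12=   3661/12 = 305.08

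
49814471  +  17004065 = 66818536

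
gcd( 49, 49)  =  49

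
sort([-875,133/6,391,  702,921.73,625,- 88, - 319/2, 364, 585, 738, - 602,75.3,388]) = [ - 875, - 602,-319/2 ,-88,133/6,  75.3, 364,388, 391,585,625,  702, 738,921.73 ]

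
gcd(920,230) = 230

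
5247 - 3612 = 1635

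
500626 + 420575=921201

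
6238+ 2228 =8466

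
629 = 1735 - 1106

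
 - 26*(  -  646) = 16796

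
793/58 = 793/58 = 13.67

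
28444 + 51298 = 79742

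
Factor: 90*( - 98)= - 8820 = - 2^2  *  3^2* 5^1*7^2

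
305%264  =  41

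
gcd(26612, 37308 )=4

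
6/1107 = 2/369 = 0.01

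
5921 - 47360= - 41439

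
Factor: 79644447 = 3^2*19^1*109^1*4273^1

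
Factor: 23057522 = 2^1*11528761^1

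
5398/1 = 5398 = 5398.00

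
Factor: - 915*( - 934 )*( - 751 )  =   - 641812110 = -  2^1* 3^1*5^1*61^1*467^1*751^1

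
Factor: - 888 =-2^3*3^1*37^1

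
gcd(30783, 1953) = 93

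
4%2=0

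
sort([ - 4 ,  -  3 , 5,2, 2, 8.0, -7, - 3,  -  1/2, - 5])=[- 7,-5, -4, - 3,  -  3, - 1/2, 2 , 2, 5,8.0]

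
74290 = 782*95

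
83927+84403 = 168330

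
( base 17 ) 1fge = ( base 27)D23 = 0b10010100111110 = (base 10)9534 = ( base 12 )5626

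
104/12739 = 104/12739 = 0.01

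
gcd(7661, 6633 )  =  1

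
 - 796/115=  - 796/115= - 6.92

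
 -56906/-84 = 677 +19/42 = 677.45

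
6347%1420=667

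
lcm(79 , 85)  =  6715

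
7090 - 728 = 6362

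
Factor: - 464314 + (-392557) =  - 31^1*131^1*211^1 = - 856871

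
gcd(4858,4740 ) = 2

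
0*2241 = 0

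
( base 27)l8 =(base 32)HV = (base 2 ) 1000111111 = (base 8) 1077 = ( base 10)575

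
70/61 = 70/61 = 1.15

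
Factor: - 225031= - 307^1*733^1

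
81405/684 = 9045/76 = 119.01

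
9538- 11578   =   - 2040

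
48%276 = 48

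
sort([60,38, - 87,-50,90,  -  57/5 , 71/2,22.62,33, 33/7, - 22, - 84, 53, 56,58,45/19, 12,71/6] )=[ - 87, - 84, - 50, - 22,-57/5,45/19,33/7, 71/6,12,22.62,  33 , 71/2,38,53,56,  58, 60,90]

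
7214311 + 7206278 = 14420589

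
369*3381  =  1247589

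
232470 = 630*369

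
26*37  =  962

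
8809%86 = 37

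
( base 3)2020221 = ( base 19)4ab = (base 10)1645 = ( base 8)3155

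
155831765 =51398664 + 104433101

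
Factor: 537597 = 3^4*6637^1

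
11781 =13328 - 1547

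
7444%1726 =540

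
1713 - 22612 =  - 20899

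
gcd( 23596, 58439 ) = 1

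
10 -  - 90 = 100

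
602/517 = 1 + 85/517 = 1.16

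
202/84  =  2 + 17/42 = 2.40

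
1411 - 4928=-3517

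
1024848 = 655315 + 369533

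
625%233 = 159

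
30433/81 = 30433/81 = 375.72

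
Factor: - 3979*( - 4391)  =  23^1*173^1*4391^1 = 17471789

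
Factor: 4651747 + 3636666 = 7^1*1184059^1 = 8288413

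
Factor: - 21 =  - 3^1*7^1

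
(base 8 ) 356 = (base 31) 7L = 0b11101110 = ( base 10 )238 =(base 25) 9d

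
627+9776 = 10403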